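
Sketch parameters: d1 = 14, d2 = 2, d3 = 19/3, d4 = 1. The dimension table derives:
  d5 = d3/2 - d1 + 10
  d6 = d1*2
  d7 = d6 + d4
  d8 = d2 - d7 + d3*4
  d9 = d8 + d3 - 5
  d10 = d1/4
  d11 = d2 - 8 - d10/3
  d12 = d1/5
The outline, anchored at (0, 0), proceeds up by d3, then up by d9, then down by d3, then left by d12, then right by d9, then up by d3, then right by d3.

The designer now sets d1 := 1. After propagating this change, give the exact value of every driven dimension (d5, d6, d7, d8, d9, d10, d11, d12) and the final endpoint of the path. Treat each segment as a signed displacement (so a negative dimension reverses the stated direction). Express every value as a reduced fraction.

d5 = 73/6
d6 = 2
d7 = 3
d8 = 73/3
d9 = 77/3
d10 = 1/4
d11 = -73/12
d12 = 1/5
endpoint = (159/5, 32)

Apply edit: d1 := 1
  d5 = d3/2 - d1 + 10 = 73/6
  d6 = d1*2 = 2
  d7 = d6 + d4 = 3
  d8 = d2 - d7 + d3*4 = 73/3
  d9 = d8 + d3 - 5 = 77/3
  d10 = d1/4 = 1/4
  d11 = d2 - 8 - d10/3 = -73/12
  d12 = d1/5 = 1/5
Walk from origin (0, 0):
  seg 1: up by d3 = 19/3 → (0, 19/3)
  seg 2: up by d9 = 77/3 → (0, 32)
  seg 3: down by d3 = 19/3 → (0, 77/3)
  seg 4: left by d12 = 1/5 → (-1/5, 77/3)
  seg 5: right by d9 = 77/3 → (382/15, 77/3)
  seg 6: up by d3 = 19/3 → (382/15, 32)
  seg 7: right by d3 = 19/3 → (159/5, 32)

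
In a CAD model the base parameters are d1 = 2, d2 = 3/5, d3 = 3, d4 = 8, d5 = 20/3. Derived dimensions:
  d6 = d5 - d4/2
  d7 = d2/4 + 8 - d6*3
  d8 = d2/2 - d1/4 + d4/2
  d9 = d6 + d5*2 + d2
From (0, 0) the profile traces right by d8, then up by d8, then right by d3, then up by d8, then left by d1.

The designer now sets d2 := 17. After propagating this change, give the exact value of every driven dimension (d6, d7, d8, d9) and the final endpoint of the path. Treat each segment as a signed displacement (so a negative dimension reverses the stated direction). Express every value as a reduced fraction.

Apply edit: d2 := 17
  d6 = d5 - d4/2 = 8/3
  d7 = d2/4 + 8 - d6*3 = 17/4
  d8 = d2/2 - d1/4 + d4/2 = 12
  d9 = d6 + d5*2 + d2 = 33
Walk from origin (0, 0):
  seg 1: right by d8 = 12 → (12, 0)
  seg 2: up by d8 = 12 → (12, 12)
  seg 3: right by d3 = 3 → (15, 12)
  seg 4: up by d8 = 12 → (15, 24)
  seg 5: left by d1 = 2 → (13, 24)

d6 = 8/3
d7 = 17/4
d8 = 12
d9 = 33
endpoint = (13, 24)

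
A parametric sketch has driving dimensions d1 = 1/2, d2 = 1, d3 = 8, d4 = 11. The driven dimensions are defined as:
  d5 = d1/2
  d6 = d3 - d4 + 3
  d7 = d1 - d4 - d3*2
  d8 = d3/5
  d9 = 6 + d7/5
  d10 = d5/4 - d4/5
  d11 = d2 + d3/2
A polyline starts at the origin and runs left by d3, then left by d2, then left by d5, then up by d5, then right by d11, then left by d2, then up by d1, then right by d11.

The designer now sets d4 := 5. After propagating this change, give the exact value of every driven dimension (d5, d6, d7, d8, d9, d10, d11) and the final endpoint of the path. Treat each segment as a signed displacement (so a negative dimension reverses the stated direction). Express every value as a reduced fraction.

Apply edit: d4 := 5
  d5 = d1/2 = 1/4
  d6 = d3 - d4 + 3 = 6
  d7 = d1 - d4 - d3*2 = -41/2
  d8 = d3/5 = 8/5
  d9 = 6 + d7/5 = 19/10
  d10 = d5/4 - d4/5 = -15/16
  d11 = d2 + d3/2 = 5
Walk from origin (0, 0):
  seg 1: left by d3 = 8 → (-8, 0)
  seg 2: left by d2 = 1 → (-9, 0)
  seg 3: left by d5 = 1/4 → (-37/4, 0)
  seg 4: up by d5 = 1/4 → (-37/4, 1/4)
  seg 5: right by d11 = 5 → (-17/4, 1/4)
  seg 6: left by d2 = 1 → (-21/4, 1/4)
  seg 7: up by d1 = 1/2 → (-21/4, 3/4)
  seg 8: right by d11 = 5 → (-1/4, 3/4)

d5 = 1/4
d6 = 6
d7 = -41/2
d8 = 8/5
d9 = 19/10
d10 = -15/16
d11 = 5
endpoint = (-1/4, 3/4)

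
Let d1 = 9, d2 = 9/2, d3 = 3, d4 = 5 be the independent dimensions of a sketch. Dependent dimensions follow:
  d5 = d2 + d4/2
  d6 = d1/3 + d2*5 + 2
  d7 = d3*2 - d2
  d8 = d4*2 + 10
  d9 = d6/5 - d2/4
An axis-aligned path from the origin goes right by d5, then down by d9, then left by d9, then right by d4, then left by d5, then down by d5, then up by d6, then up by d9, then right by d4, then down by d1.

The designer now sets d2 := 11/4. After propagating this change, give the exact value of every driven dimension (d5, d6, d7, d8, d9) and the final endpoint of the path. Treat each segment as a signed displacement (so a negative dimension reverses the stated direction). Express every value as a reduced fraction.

d5 = 21/4
d6 = 75/4
d7 = 13/4
d8 = 20
d9 = 49/16
endpoint = (111/16, 9/2)

Apply edit: d2 := 11/4
  d5 = d2 + d4/2 = 21/4
  d6 = d1/3 + d2*5 + 2 = 75/4
  d7 = d3*2 - d2 = 13/4
  d8 = d4*2 + 10 = 20
  d9 = d6/5 - d2/4 = 49/16
Walk from origin (0, 0):
  seg 1: right by d5 = 21/4 → (21/4, 0)
  seg 2: down by d9 = 49/16 → (21/4, -49/16)
  seg 3: left by d9 = 49/16 → (35/16, -49/16)
  seg 4: right by d4 = 5 → (115/16, -49/16)
  seg 5: left by d5 = 21/4 → (31/16, -49/16)
  seg 6: down by d5 = 21/4 → (31/16, -133/16)
  seg 7: up by d6 = 75/4 → (31/16, 167/16)
  seg 8: up by d9 = 49/16 → (31/16, 27/2)
  seg 9: right by d4 = 5 → (111/16, 27/2)
  seg 10: down by d1 = 9 → (111/16, 9/2)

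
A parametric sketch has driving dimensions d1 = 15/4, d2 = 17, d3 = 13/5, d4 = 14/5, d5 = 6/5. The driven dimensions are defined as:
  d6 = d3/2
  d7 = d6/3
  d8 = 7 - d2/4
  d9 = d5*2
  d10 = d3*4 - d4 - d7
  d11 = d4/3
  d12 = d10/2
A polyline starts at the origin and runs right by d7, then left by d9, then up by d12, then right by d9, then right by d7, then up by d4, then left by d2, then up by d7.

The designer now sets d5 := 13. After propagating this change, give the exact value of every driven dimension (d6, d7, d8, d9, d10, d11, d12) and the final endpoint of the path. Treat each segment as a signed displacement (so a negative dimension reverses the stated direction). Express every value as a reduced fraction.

Apply edit: d5 := 13
  d6 = d3/2 = 13/10
  d7 = d6/3 = 13/30
  d8 = 7 - d2/4 = 11/4
  d9 = d5*2 = 26
  d10 = d3*4 - d4 - d7 = 43/6
  d11 = d4/3 = 14/15
  d12 = d10/2 = 43/12
Walk from origin (0, 0):
  seg 1: right by d7 = 13/30 → (13/30, 0)
  seg 2: left by d9 = 26 → (-767/30, 0)
  seg 3: up by d12 = 43/12 → (-767/30, 43/12)
  seg 4: right by d9 = 26 → (13/30, 43/12)
  seg 5: right by d7 = 13/30 → (13/15, 43/12)
  seg 6: up by d4 = 14/5 → (13/15, 383/60)
  seg 7: left by d2 = 17 → (-242/15, 383/60)
  seg 8: up by d7 = 13/30 → (-242/15, 409/60)

d6 = 13/10
d7 = 13/30
d8 = 11/4
d9 = 26
d10 = 43/6
d11 = 14/15
d12 = 43/12
endpoint = (-242/15, 409/60)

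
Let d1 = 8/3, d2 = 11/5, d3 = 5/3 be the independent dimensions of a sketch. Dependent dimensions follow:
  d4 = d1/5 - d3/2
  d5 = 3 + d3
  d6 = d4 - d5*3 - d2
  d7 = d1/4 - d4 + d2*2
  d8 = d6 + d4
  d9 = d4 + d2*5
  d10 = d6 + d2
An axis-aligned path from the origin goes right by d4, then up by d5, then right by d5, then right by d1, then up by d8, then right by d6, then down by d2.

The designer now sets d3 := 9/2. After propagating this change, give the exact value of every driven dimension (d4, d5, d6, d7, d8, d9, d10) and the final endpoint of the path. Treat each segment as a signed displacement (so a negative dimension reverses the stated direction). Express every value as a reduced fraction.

Apply edit: d3 := 9/2
  d4 = d1/5 - d3/2 = -103/60
  d5 = 3 + d3 = 15/2
  d6 = d4 - d5*3 - d2 = -317/12
  d7 = d1/4 - d4 + d2*2 = 407/60
  d8 = d6 + d4 = -422/15
  d9 = d4 + d2*5 = 557/60
  d10 = d6 + d2 = -1453/60
Walk from origin (0, 0):
  seg 1: right by d4 = -103/60 → (-103/60, 0)
  seg 2: up by d5 = 15/2 → (-103/60, 15/2)
  seg 3: right by d5 = 15/2 → (347/60, 15/2)
  seg 4: right by d1 = 8/3 → (169/20, 15/2)
  seg 5: up by d8 = -422/15 → (169/20, -619/30)
  seg 6: right by d6 = -317/12 → (-539/30, -619/30)
  seg 7: down by d2 = 11/5 → (-539/30, -137/6)

d4 = -103/60
d5 = 15/2
d6 = -317/12
d7 = 407/60
d8 = -422/15
d9 = 557/60
d10 = -1453/60
endpoint = (-539/30, -137/6)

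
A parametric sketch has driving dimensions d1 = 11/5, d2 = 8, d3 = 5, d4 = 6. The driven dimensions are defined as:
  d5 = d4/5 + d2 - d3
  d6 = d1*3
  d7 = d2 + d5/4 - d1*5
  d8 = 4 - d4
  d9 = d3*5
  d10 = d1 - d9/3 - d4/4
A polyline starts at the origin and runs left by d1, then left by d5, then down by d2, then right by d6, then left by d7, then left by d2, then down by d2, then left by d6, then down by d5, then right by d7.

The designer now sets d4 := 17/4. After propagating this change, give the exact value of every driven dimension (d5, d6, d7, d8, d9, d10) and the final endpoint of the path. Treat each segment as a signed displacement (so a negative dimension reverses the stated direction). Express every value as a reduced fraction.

d5 = 77/20
d6 = 33/5
d7 = -163/80
d8 = -1/4
d9 = 25
d10 = -1727/240
endpoint = (-281/20, -397/20)

Apply edit: d4 := 17/4
  d5 = d4/5 + d2 - d3 = 77/20
  d6 = d1*3 = 33/5
  d7 = d2 + d5/4 - d1*5 = -163/80
  d8 = 4 - d4 = -1/4
  d9 = d3*5 = 25
  d10 = d1 - d9/3 - d4/4 = -1727/240
Walk from origin (0, 0):
  seg 1: left by d1 = 11/5 → (-11/5, 0)
  seg 2: left by d5 = 77/20 → (-121/20, 0)
  seg 3: down by d2 = 8 → (-121/20, -8)
  seg 4: right by d6 = 33/5 → (11/20, -8)
  seg 5: left by d7 = -163/80 → (207/80, -8)
  seg 6: left by d2 = 8 → (-433/80, -8)
  seg 7: down by d2 = 8 → (-433/80, -16)
  seg 8: left by d6 = 33/5 → (-961/80, -16)
  seg 9: down by d5 = 77/20 → (-961/80, -397/20)
  seg 10: right by d7 = -163/80 → (-281/20, -397/20)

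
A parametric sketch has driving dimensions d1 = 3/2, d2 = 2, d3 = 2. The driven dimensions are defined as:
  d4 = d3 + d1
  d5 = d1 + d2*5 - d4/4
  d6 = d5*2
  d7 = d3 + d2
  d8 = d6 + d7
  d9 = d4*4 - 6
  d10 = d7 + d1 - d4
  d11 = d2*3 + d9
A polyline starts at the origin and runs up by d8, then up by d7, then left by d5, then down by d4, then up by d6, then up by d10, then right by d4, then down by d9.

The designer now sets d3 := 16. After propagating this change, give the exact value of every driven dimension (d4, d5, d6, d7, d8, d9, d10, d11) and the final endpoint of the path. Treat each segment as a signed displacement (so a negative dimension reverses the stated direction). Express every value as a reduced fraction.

Apply edit: d3 := 16
  d4 = d3 + d1 = 35/2
  d5 = d1 + d2*5 - d4/4 = 57/8
  d6 = d5*2 = 57/4
  d7 = d3 + d2 = 18
  d8 = d6 + d7 = 129/4
  d9 = d4*4 - 6 = 64
  d10 = d7 + d1 - d4 = 2
  d11 = d2*3 + d9 = 70
Walk from origin (0, 0):
  seg 1: up by d8 = 129/4 → (0, 129/4)
  seg 2: up by d7 = 18 → (0, 201/4)
  seg 3: left by d5 = 57/8 → (-57/8, 201/4)
  seg 4: down by d4 = 35/2 → (-57/8, 131/4)
  seg 5: up by d6 = 57/4 → (-57/8, 47)
  seg 6: up by d10 = 2 → (-57/8, 49)
  seg 7: right by d4 = 35/2 → (83/8, 49)
  seg 8: down by d9 = 64 → (83/8, -15)

d4 = 35/2
d5 = 57/8
d6 = 57/4
d7 = 18
d8 = 129/4
d9 = 64
d10 = 2
d11 = 70
endpoint = (83/8, -15)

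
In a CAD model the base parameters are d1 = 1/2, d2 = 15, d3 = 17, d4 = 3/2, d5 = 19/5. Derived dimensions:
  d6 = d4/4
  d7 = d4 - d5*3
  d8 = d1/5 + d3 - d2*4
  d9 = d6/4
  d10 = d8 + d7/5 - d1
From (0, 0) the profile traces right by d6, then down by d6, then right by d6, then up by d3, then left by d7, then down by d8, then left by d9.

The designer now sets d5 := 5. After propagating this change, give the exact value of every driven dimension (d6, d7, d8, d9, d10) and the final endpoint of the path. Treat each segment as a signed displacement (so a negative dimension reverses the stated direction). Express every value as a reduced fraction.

Apply edit: d5 := 5
  d6 = d4/4 = 3/8
  d7 = d4 - d5*3 = -27/2
  d8 = d1/5 + d3 - d2*4 = -429/10
  d9 = d6/4 = 3/32
  d10 = d8 + d7/5 - d1 = -461/10
Walk from origin (0, 0):
  seg 1: right by d6 = 3/8 → (3/8, 0)
  seg 2: down by d6 = 3/8 → (3/8, -3/8)
  seg 3: right by d6 = 3/8 → (3/4, -3/8)
  seg 4: up by d3 = 17 → (3/4, 133/8)
  seg 5: left by d7 = -27/2 → (57/4, 133/8)
  seg 6: down by d8 = -429/10 → (57/4, 2381/40)
  seg 7: left by d9 = 3/32 → (453/32, 2381/40)

d6 = 3/8
d7 = -27/2
d8 = -429/10
d9 = 3/32
d10 = -461/10
endpoint = (453/32, 2381/40)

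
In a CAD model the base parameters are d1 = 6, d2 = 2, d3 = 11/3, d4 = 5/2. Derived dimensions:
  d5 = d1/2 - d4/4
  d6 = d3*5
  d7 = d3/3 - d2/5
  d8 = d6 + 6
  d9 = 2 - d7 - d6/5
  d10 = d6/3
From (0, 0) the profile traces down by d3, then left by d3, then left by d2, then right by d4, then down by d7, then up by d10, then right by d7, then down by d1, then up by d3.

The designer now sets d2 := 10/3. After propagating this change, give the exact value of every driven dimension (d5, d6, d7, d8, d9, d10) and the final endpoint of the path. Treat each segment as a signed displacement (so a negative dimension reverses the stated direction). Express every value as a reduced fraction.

d5 = 19/8
d6 = 55/3
d7 = 5/9
d8 = 73/3
d9 = -20/9
d10 = 55/9
endpoint = (-71/18, -4/9)

Apply edit: d2 := 10/3
  d5 = d1/2 - d4/4 = 19/8
  d6 = d3*5 = 55/3
  d7 = d3/3 - d2/5 = 5/9
  d8 = d6 + 6 = 73/3
  d9 = 2 - d7 - d6/5 = -20/9
  d10 = d6/3 = 55/9
Walk from origin (0, 0):
  seg 1: down by d3 = 11/3 → (0, -11/3)
  seg 2: left by d3 = 11/3 → (-11/3, -11/3)
  seg 3: left by d2 = 10/3 → (-7, -11/3)
  seg 4: right by d4 = 5/2 → (-9/2, -11/3)
  seg 5: down by d7 = 5/9 → (-9/2, -38/9)
  seg 6: up by d10 = 55/9 → (-9/2, 17/9)
  seg 7: right by d7 = 5/9 → (-71/18, 17/9)
  seg 8: down by d1 = 6 → (-71/18, -37/9)
  seg 9: up by d3 = 11/3 → (-71/18, -4/9)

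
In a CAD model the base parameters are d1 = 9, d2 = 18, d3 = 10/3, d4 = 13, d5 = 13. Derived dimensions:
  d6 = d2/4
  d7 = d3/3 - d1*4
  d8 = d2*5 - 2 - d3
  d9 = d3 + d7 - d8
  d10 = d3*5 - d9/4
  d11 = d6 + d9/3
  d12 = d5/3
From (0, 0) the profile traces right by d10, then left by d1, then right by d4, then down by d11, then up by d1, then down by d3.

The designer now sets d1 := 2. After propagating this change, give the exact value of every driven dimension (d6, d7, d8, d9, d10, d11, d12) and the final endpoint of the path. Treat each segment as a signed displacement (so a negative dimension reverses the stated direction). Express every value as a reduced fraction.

Apply edit: d1 := 2
  d6 = d2/4 = 9/2
  d7 = d3/3 - d1*4 = -62/9
  d8 = d2*5 - 2 - d3 = 254/3
  d9 = d3 + d7 - d8 = -794/9
  d10 = d3*5 - d9/4 = 697/18
  d11 = d6 + d9/3 = -1345/54
  d12 = d5/3 = 13/3
Walk from origin (0, 0):
  seg 1: right by d10 = 697/18 → (697/18, 0)
  seg 2: left by d1 = 2 → (661/18, 0)
  seg 3: right by d4 = 13 → (895/18, 0)
  seg 4: down by d11 = -1345/54 → (895/18, 1345/54)
  seg 5: up by d1 = 2 → (895/18, 1453/54)
  seg 6: down by d3 = 10/3 → (895/18, 1273/54)

d6 = 9/2
d7 = -62/9
d8 = 254/3
d9 = -794/9
d10 = 697/18
d11 = -1345/54
d12 = 13/3
endpoint = (895/18, 1273/54)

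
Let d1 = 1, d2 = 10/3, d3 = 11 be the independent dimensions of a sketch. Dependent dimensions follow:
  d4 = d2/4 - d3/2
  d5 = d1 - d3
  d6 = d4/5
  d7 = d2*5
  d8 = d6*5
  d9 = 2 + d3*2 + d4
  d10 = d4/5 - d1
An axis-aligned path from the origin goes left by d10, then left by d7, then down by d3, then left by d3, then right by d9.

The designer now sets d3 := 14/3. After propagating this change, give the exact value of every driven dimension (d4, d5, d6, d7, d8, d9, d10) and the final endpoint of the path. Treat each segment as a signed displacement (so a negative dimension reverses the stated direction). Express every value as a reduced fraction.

Apply edit: d3 := 14/3
  d4 = d2/4 - d3/2 = -3/2
  d5 = d1 - d3 = -11/3
  d6 = d4/5 = -3/10
  d7 = d2*5 = 50/3
  d8 = d6*5 = -3/2
  d9 = 2 + d3*2 + d4 = 59/6
  d10 = d4/5 - d1 = -13/10
Walk from origin (0, 0):
  seg 1: left by d10 = -13/10 → (13/10, 0)
  seg 2: left by d7 = 50/3 → (-461/30, 0)
  seg 3: down by d3 = 14/3 → (-461/30, -14/3)
  seg 4: left by d3 = 14/3 → (-601/30, -14/3)
  seg 5: right by d9 = 59/6 → (-51/5, -14/3)

d4 = -3/2
d5 = -11/3
d6 = -3/10
d7 = 50/3
d8 = -3/2
d9 = 59/6
d10 = -13/10
endpoint = (-51/5, -14/3)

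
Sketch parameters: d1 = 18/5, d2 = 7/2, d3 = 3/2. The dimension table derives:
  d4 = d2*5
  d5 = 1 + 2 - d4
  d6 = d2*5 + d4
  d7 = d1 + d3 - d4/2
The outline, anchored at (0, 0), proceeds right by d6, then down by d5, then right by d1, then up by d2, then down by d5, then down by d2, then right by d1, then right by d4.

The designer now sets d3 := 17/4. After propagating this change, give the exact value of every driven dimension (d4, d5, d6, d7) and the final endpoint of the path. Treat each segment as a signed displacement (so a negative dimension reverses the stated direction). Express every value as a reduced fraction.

d4 = 35/2
d5 = -29/2
d6 = 35
d7 = -9/10
endpoint = (597/10, 29)

Apply edit: d3 := 17/4
  d4 = d2*5 = 35/2
  d5 = 1 + 2 - d4 = -29/2
  d6 = d2*5 + d4 = 35
  d7 = d1 + d3 - d4/2 = -9/10
Walk from origin (0, 0):
  seg 1: right by d6 = 35 → (35, 0)
  seg 2: down by d5 = -29/2 → (35, 29/2)
  seg 3: right by d1 = 18/5 → (193/5, 29/2)
  seg 4: up by d2 = 7/2 → (193/5, 18)
  seg 5: down by d5 = -29/2 → (193/5, 65/2)
  seg 6: down by d2 = 7/2 → (193/5, 29)
  seg 7: right by d1 = 18/5 → (211/5, 29)
  seg 8: right by d4 = 35/2 → (597/10, 29)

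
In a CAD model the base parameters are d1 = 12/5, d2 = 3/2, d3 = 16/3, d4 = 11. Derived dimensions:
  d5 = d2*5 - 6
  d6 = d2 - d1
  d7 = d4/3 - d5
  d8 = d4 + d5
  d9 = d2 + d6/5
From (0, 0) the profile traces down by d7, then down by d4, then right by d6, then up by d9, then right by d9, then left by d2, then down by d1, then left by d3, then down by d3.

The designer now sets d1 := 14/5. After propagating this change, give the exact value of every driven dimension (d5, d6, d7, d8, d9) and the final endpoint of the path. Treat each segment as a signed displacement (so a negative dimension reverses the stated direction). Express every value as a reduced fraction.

Apply edit: d1 := 14/5
  d5 = d2*5 - 6 = 3/2
  d6 = d2 - d1 = -13/10
  d7 = d4/3 - d5 = 13/6
  d8 = d4 + d5 = 25/2
  d9 = d2 + d6/5 = 31/25
Walk from origin (0, 0):
  seg 1: down by d7 = 13/6 → (0, -13/6)
  seg 2: down by d4 = 11 → (0, -79/6)
  seg 3: right by d6 = -13/10 → (-13/10, -79/6)
  seg 4: up by d9 = 31/25 → (-13/10, -1789/150)
  seg 5: right by d9 = 31/25 → (-3/50, -1789/150)
  seg 6: left by d2 = 3/2 → (-39/25, -1789/150)
  seg 7: down by d1 = 14/5 → (-39/25, -2209/150)
  seg 8: left by d3 = 16/3 → (-517/75, -2209/150)
  seg 9: down by d3 = 16/3 → (-517/75, -1003/50)

d5 = 3/2
d6 = -13/10
d7 = 13/6
d8 = 25/2
d9 = 31/25
endpoint = (-517/75, -1003/50)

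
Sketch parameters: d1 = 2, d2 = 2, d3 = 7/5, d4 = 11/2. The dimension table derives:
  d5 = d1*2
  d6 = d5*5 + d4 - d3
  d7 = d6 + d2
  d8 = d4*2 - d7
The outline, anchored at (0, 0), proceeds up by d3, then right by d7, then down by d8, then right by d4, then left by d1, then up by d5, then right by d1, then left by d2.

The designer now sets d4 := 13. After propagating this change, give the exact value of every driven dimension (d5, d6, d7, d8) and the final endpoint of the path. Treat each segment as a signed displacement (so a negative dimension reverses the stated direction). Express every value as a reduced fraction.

d5 = 4
d6 = 158/5
d7 = 168/5
d8 = -38/5
endpoint = (223/5, 13)

Apply edit: d4 := 13
  d5 = d1*2 = 4
  d6 = d5*5 + d4 - d3 = 158/5
  d7 = d6 + d2 = 168/5
  d8 = d4*2 - d7 = -38/5
Walk from origin (0, 0):
  seg 1: up by d3 = 7/5 → (0, 7/5)
  seg 2: right by d7 = 168/5 → (168/5, 7/5)
  seg 3: down by d8 = -38/5 → (168/5, 9)
  seg 4: right by d4 = 13 → (233/5, 9)
  seg 5: left by d1 = 2 → (223/5, 9)
  seg 6: up by d5 = 4 → (223/5, 13)
  seg 7: right by d1 = 2 → (233/5, 13)
  seg 8: left by d2 = 2 → (223/5, 13)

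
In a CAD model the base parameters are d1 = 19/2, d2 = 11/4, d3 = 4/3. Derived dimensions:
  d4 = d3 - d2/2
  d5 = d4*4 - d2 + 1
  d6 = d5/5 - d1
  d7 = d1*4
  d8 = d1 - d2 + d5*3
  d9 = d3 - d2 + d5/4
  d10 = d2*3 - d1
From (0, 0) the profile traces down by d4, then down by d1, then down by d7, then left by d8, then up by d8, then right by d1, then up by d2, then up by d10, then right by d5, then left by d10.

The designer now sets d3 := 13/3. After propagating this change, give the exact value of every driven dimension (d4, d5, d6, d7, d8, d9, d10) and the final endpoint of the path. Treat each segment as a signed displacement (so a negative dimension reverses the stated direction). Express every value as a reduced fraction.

d4 = 71/24
d5 = 121/12
d6 = -449/60
d7 = 38
d8 = 37
d9 = 197/48
d10 = -5/4
endpoint = (-97/6, -287/24)

Apply edit: d3 := 13/3
  d4 = d3 - d2/2 = 71/24
  d5 = d4*4 - d2 + 1 = 121/12
  d6 = d5/5 - d1 = -449/60
  d7 = d1*4 = 38
  d8 = d1 - d2 + d5*3 = 37
  d9 = d3 - d2 + d5/4 = 197/48
  d10 = d2*3 - d1 = -5/4
Walk from origin (0, 0):
  seg 1: down by d4 = 71/24 → (0, -71/24)
  seg 2: down by d1 = 19/2 → (0, -299/24)
  seg 3: down by d7 = 38 → (0, -1211/24)
  seg 4: left by d8 = 37 → (-37, -1211/24)
  seg 5: up by d8 = 37 → (-37, -323/24)
  seg 6: right by d1 = 19/2 → (-55/2, -323/24)
  seg 7: up by d2 = 11/4 → (-55/2, -257/24)
  seg 8: up by d10 = -5/4 → (-55/2, -287/24)
  seg 9: right by d5 = 121/12 → (-209/12, -287/24)
  seg 10: left by d10 = -5/4 → (-97/6, -287/24)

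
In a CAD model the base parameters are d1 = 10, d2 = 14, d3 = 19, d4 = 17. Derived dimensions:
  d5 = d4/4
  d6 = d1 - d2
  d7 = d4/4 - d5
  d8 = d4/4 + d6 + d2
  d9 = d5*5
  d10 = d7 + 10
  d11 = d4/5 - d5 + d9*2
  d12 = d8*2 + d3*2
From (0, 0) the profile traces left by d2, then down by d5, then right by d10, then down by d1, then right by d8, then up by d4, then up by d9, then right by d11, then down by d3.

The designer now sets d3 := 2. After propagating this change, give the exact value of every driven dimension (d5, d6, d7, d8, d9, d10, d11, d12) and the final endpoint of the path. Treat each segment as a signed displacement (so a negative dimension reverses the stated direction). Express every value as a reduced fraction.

Apply edit: d3 := 2
  d5 = d4/4 = 17/4
  d6 = d1 - d2 = -4
  d7 = d4/4 - d5 = 0
  d8 = d4/4 + d6 + d2 = 57/4
  d9 = d5*5 = 85/4
  d10 = d7 + 10 = 10
  d11 = d4/5 - d5 + d9*2 = 833/20
  d12 = d8*2 + d3*2 = 65/2
Walk from origin (0, 0):
  seg 1: left by d2 = 14 → (-14, 0)
  seg 2: down by d5 = 17/4 → (-14, -17/4)
  seg 3: right by d10 = 10 → (-4, -17/4)
  seg 4: down by d1 = 10 → (-4, -57/4)
  seg 5: right by d8 = 57/4 → (41/4, -57/4)
  seg 6: up by d4 = 17 → (41/4, 11/4)
  seg 7: up by d9 = 85/4 → (41/4, 24)
  seg 8: right by d11 = 833/20 → (519/10, 24)
  seg 9: down by d3 = 2 → (519/10, 22)

d5 = 17/4
d6 = -4
d7 = 0
d8 = 57/4
d9 = 85/4
d10 = 10
d11 = 833/20
d12 = 65/2
endpoint = (519/10, 22)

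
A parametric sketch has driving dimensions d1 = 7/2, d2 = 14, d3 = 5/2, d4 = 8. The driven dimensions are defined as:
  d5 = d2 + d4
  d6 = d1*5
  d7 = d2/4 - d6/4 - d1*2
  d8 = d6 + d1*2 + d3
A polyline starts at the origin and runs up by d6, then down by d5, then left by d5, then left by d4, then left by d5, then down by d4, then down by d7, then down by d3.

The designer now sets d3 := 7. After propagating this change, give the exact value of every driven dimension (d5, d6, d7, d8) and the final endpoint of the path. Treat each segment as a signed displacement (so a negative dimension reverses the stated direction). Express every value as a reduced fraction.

d5 = 22
d6 = 35/2
d7 = -63/8
d8 = 63/2
endpoint = (-52, -93/8)

Apply edit: d3 := 7
  d5 = d2 + d4 = 22
  d6 = d1*5 = 35/2
  d7 = d2/4 - d6/4 - d1*2 = -63/8
  d8 = d6 + d1*2 + d3 = 63/2
Walk from origin (0, 0):
  seg 1: up by d6 = 35/2 → (0, 35/2)
  seg 2: down by d5 = 22 → (0, -9/2)
  seg 3: left by d5 = 22 → (-22, -9/2)
  seg 4: left by d4 = 8 → (-30, -9/2)
  seg 5: left by d5 = 22 → (-52, -9/2)
  seg 6: down by d4 = 8 → (-52, -25/2)
  seg 7: down by d7 = -63/8 → (-52, -37/8)
  seg 8: down by d3 = 7 → (-52, -93/8)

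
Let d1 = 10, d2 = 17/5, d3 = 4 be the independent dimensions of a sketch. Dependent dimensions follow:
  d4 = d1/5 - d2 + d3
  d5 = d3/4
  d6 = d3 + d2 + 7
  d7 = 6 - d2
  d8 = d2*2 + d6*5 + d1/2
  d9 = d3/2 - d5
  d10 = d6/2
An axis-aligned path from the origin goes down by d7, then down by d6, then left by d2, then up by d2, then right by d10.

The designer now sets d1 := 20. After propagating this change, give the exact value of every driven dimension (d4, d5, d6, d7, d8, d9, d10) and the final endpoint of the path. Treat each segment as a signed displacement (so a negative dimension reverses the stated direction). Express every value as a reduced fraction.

Apply edit: d1 := 20
  d4 = d1/5 - d2 + d3 = 23/5
  d5 = d3/4 = 1
  d6 = d3 + d2 + 7 = 72/5
  d7 = 6 - d2 = 13/5
  d8 = d2*2 + d6*5 + d1/2 = 444/5
  d9 = d3/2 - d5 = 1
  d10 = d6/2 = 36/5
Walk from origin (0, 0):
  seg 1: down by d7 = 13/5 → (0, -13/5)
  seg 2: down by d6 = 72/5 → (0, -17)
  seg 3: left by d2 = 17/5 → (-17/5, -17)
  seg 4: up by d2 = 17/5 → (-17/5, -68/5)
  seg 5: right by d10 = 36/5 → (19/5, -68/5)

d4 = 23/5
d5 = 1
d6 = 72/5
d7 = 13/5
d8 = 444/5
d9 = 1
d10 = 36/5
endpoint = (19/5, -68/5)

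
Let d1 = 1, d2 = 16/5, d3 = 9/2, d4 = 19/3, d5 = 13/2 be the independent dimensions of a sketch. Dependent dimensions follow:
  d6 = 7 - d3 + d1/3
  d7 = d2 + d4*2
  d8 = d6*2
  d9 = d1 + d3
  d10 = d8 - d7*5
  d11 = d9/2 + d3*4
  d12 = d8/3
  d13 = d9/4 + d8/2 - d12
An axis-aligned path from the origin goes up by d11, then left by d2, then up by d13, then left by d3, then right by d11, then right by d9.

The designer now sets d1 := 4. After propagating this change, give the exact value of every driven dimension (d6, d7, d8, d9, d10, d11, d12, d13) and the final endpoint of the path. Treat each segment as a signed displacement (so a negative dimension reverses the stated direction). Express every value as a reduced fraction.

d6 = 23/6
d7 = 238/15
d8 = 23/3
d9 = 17/2
d10 = -215/3
d11 = 89/4
d12 = 23/9
d13 = 245/72
endpoint = (461/20, 1847/72)

Apply edit: d1 := 4
  d6 = 7 - d3 + d1/3 = 23/6
  d7 = d2 + d4*2 = 238/15
  d8 = d6*2 = 23/3
  d9 = d1 + d3 = 17/2
  d10 = d8 - d7*5 = -215/3
  d11 = d9/2 + d3*4 = 89/4
  d12 = d8/3 = 23/9
  d13 = d9/4 + d8/2 - d12 = 245/72
Walk from origin (0, 0):
  seg 1: up by d11 = 89/4 → (0, 89/4)
  seg 2: left by d2 = 16/5 → (-16/5, 89/4)
  seg 3: up by d13 = 245/72 → (-16/5, 1847/72)
  seg 4: left by d3 = 9/2 → (-77/10, 1847/72)
  seg 5: right by d11 = 89/4 → (291/20, 1847/72)
  seg 6: right by d9 = 17/2 → (461/20, 1847/72)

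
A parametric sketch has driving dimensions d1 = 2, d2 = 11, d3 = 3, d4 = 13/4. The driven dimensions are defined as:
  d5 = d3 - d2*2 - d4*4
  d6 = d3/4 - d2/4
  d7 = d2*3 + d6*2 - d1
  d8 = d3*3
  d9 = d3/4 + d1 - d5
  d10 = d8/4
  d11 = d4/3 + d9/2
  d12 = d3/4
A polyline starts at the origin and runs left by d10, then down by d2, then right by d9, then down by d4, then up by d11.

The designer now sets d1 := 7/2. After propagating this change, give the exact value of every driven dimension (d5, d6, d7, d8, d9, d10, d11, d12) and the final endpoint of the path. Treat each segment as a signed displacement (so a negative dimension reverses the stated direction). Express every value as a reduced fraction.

Apply edit: d1 := 7/2
  d5 = d3 - d2*2 - d4*4 = -32
  d6 = d3/4 - d2/4 = -2
  d7 = d2*3 + d6*2 - d1 = 51/2
  d8 = d3*3 = 9
  d9 = d3/4 + d1 - d5 = 145/4
  d10 = d8/4 = 9/4
  d11 = d4/3 + d9/2 = 461/24
  d12 = d3/4 = 3/4
Walk from origin (0, 0):
  seg 1: left by d10 = 9/4 → (-9/4, 0)
  seg 2: down by d2 = 11 → (-9/4, -11)
  seg 3: right by d9 = 145/4 → (34, -11)
  seg 4: down by d4 = 13/4 → (34, -57/4)
  seg 5: up by d11 = 461/24 → (34, 119/24)

d5 = -32
d6 = -2
d7 = 51/2
d8 = 9
d9 = 145/4
d10 = 9/4
d11 = 461/24
d12 = 3/4
endpoint = (34, 119/24)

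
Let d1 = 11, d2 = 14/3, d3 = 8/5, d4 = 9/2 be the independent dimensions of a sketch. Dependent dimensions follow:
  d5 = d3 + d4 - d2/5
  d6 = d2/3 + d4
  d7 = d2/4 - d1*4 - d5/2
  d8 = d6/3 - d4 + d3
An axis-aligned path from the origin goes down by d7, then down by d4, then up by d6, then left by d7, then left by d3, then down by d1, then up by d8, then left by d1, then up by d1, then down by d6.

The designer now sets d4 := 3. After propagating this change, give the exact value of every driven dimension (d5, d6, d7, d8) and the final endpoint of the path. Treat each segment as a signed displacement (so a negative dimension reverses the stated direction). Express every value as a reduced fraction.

Apply edit: d4 := 3
  d5 = d3 + d4 - d2/5 = 11/3
  d6 = d2/3 + d4 = 41/9
  d7 = d2/4 - d1*4 - d5/2 = -134/3
  d8 = d6/3 - d4 + d3 = 16/135
Walk from origin (0, 0):
  seg 1: down by d7 = -134/3 → (0, 134/3)
  seg 2: down by d4 = 3 → (0, 125/3)
  seg 3: up by d6 = 41/9 → (0, 416/9)
  seg 4: left by d7 = -134/3 → (134/3, 416/9)
  seg 5: left by d3 = 8/5 → (646/15, 416/9)
  seg 6: down by d1 = 11 → (646/15, 317/9)
  seg 7: up by d8 = 16/135 → (646/15, 4771/135)
  seg 8: left by d1 = 11 → (481/15, 4771/135)
  seg 9: up by d1 = 11 → (481/15, 6256/135)
  seg 10: down by d6 = 41/9 → (481/15, 5641/135)

d5 = 11/3
d6 = 41/9
d7 = -134/3
d8 = 16/135
endpoint = (481/15, 5641/135)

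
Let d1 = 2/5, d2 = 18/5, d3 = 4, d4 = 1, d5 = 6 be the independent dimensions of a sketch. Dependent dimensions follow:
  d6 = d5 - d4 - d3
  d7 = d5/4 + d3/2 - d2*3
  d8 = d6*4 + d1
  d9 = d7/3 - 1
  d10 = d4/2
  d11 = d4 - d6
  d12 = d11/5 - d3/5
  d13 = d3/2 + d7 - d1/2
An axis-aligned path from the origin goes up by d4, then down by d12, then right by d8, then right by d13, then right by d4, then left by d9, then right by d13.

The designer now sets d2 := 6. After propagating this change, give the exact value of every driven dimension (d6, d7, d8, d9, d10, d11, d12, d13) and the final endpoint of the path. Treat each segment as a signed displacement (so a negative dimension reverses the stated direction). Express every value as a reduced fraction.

Apply edit: d2 := 6
  d6 = d5 - d4 - d3 = 1
  d7 = d5/4 + d3/2 - d2*3 = -29/2
  d8 = d6*4 + d1 = 22/5
  d9 = d7/3 - 1 = -35/6
  d10 = d4/2 = 1/2
  d11 = d4 - d6 = 0
  d12 = d11/5 - d3/5 = -4/5
  d13 = d3/2 + d7 - d1/2 = -127/10
Walk from origin (0, 0):
  seg 1: up by d4 = 1 → (0, 1)
  seg 2: down by d12 = -4/5 → (0, 9/5)
  seg 3: right by d8 = 22/5 → (22/5, 9/5)
  seg 4: right by d13 = -127/10 → (-83/10, 9/5)
  seg 5: right by d4 = 1 → (-73/10, 9/5)
  seg 6: left by d9 = -35/6 → (-22/15, 9/5)
  seg 7: right by d13 = -127/10 → (-85/6, 9/5)

d6 = 1
d7 = -29/2
d8 = 22/5
d9 = -35/6
d10 = 1/2
d11 = 0
d12 = -4/5
d13 = -127/10
endpoint = (-85/6, 9/5)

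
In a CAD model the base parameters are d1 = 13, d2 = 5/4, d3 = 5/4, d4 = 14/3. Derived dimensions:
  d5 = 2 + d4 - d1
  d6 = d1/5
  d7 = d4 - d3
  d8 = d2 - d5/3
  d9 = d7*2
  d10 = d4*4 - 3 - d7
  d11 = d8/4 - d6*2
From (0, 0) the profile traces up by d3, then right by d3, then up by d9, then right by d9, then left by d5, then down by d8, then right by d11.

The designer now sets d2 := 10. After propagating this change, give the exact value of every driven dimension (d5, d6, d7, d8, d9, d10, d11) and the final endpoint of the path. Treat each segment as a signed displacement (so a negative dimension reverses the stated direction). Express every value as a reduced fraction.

d5 = -19/3
d6 = 13/5
d7 = 41/12
d8 = 109/9
d9 = 41/6
d10 = 49/4
d11 = -391/180
endpoint = (551/45, -145/36)

Apply edit: d2 := 10
  d5 = 2 + d4 - d1 = -19/3
  d6 = d1/5 = 13/5
  d7 = d4 - d3 = 41/12
  d8 = d2 - d5/3 = 109/9
  d9 = d7*2 = 41/6
  d10 = d4*4 - 3 - d7 = 49/4
  d11 = d8/4 - d6*2 = -391/180
Walk from origin (0, 0):
  seg 1: up by d3 = 5/4 → (0, 5/4)
  seg 2: right by d3 = 5/4 → (5/4, 5/4)
  seg 3: up by d9 = 41/6 → (5/4, 97/12)
  seg 4: right by d9 = 41/6 → (97/12, 97/12)
  seg 5: left by d5 = -19/3 → (173/12, 97/12)
  seg 6: down by d8 = 109/9 → (173/12, -145/36)
  seg 7: right by d11 = -391/180 → (551/45, -145/36)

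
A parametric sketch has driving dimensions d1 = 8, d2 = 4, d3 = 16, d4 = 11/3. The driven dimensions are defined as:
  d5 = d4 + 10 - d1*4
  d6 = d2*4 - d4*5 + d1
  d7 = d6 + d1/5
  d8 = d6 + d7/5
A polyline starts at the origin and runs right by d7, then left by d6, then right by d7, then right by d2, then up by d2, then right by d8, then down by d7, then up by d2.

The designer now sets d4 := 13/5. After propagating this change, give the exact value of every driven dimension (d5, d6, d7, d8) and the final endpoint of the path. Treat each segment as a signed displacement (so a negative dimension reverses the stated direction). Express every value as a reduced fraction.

Apply edit: d4 := 13/5
  d5 = d4 + 10 - d1*4 = -97/5
  d6 = d2*4 - d4*5 + d1 = 11
  d7 = d6 + d1/5 = 63/5
  d8 = d6 + d7/5 = 338/25
Walk from origin (0, 0):
  seg 1: right by d7 = 63/5 → (63/5, 0)
  seg 2: left by d6 = 11 → (8/5, 0)
  seg 3: right by d7 = 63/5 → (71/5, 0)
  seg 4: right by d2 = 4 → (91/5, 0)
  seg 5: up by d2 = 4 → (91/5, 4)
  seg 6: right by d8 = 338/25 → (793/25, 4)
  seg 7: down by d7 = 63/5 → (793/25, -43/5)
  seg 8: up by d2 = 4 → (793/25, -23/5)

d5 = -97/5
d6 = 11
d7 = 63/5
d8 = 338/25
endpoint = (793/25, -23/5)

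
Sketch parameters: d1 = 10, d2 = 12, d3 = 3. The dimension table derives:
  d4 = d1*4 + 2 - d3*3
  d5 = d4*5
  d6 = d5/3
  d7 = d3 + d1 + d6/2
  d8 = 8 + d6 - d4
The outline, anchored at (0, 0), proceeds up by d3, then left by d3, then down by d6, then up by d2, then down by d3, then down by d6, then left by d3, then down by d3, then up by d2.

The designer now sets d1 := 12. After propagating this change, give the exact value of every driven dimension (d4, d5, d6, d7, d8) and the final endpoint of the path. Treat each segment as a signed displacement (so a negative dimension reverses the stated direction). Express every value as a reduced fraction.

Apply edit: d1 := 12
  d4 = d1*4 + 2 - d3*3 = 41
  d5 = d4*5 = 205
  d6 = d5/3 = 205/3
  d7 = d3 + d1 + d6/2 = 295/6
  d8 = 8 + d6 - d4 = 106/3
Walk from origin (0, 0):
  seg 1: up by d3 = 3 → (0, 3)
  seg 2: left by d3 = 3 → (-3, 3)
  seg 3: down by d6 = 205/3 → (-3, -196/3)
  seg 4: up by d2 = 12 → (-3, -160/3)
  seg 5: down by d3 = 3 → (-3, -169/3)
  seg 6: down by d6 = 205/3 → (-3, -374/3)
  seg 7: left by d3 = 3 → (-6, -374/3)
  seg 8: down by d3 = 3 → (-6, -383/3)
  seg 9: up by d2 = 12 → (-6, -347/3)

d4 = 41
d5 = 205
d6 = 205/3
d7 = 295/6
d8 = 106/3
endpoint = (-6, -347/3)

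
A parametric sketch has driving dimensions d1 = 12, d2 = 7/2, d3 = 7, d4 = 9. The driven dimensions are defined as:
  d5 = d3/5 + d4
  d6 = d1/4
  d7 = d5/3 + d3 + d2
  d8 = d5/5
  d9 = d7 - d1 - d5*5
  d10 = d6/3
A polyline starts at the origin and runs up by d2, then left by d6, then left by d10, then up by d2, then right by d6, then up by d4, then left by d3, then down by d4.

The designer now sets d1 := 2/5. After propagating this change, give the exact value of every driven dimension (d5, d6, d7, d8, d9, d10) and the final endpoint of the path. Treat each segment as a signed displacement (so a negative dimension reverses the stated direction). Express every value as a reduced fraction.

d5 = 52/5
d6 = 1/10
d7 = 419/30
d8 = 52/25
d9 = -1153/30
d10 = 1/30
endpoint = (-211/30, 7)

Apply edit: d1 := 2/5
  d5 = d3/5 + d4 = 52/5
  d6 = d1/4 = 1/10
  d7 = d5/3 + d3 + d2 = 419/30
  d8 = d5/5 = 52/25
  d9 = d7 - d1 - d5*5 = -1153/30
  d10 = d6/3 = 1/30
Walk from origin (0, 0):
  seg 1: up by d2 = 7/2 → (0, 7/2)
  seg 2: left by d6 = 1/10 → (-1/10, 7/2)
  seg 3: left by d10 = 1/30 → (-2/15, 7/2)
  seg 4: up by d2 = 7/2 → (-2/15, 7)
  seg 5: right by d6 = 1/10 → (-1/30, 7)
  seg 6: up by d4 = 9 → (-1/30, 16)
  seg 7: left by d3 = 7 → (-211/30, 16)
  seg 8: down by d4 = 9 → (-211/30, 7)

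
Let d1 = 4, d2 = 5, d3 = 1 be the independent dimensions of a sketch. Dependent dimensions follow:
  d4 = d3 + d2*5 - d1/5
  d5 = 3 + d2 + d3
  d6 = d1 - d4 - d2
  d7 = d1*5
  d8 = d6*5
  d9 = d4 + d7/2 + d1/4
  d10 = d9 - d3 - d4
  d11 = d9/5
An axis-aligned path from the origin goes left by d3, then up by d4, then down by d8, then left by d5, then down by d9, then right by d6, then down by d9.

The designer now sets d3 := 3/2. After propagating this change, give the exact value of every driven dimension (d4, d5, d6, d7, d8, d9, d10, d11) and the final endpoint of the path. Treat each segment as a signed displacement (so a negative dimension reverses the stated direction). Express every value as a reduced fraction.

d4 = 257/10
d5 = 19/2
d6 = -267/10
d7 = 20
d8 = -267/2
d9 = 367/10
d10 = 19/2
d11 = 367/50
endpoint = (-377/10, 429/5)

Apply edit: d3 := 3/2
  d4 = d3 + d2*5 - d1/5 = 257/10
  d5 = 3 + d2 + d3 = 19/2
  d6 = d1 - d4 - d2 = -267/10
  d7 = d1*5 = 20
  d8 = d6*5 = -267/2
  d9 = d4 + d7/2 + d1/4 = 367/10
  d10 = d9 - d3 - d4 = 19/2
  d11 = d9/5 = 367/50
Walk from origin (0, 0):
  seg 1: left by d3 = 3/2 → (-3/2, 0)
  seg 2: up by d4 = 257/10 → (-3/2, 257/10)
  seg 3: down by d8 = -267/2 → (-3/2, 796/5)
  seg 4: left by d5 = 19/2 → (-11, 796/5)
  seg 5: down by d9 = 367/10 → (-11, 245/2)
  seg 6: right by d6 = -267/10 → (-377/10, 245/2)
  seg 7: down by d9 = 367/10 → (-377/10, 429/5)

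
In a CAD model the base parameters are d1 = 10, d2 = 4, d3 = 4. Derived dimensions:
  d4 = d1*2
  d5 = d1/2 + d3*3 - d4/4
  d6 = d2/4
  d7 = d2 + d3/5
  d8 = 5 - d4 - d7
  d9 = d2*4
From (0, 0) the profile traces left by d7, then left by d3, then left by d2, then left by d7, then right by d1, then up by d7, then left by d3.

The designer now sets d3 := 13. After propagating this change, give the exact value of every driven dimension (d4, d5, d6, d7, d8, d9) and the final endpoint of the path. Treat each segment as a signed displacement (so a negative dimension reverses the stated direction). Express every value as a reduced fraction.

d4 = 20
d5 = 39
d6 = 1
d7 = 33/5
d8 = -108/5
d9 = 16
endpoint = (-166/5, 33/5)

Apply edit: d3 := 13
  d4 = d1*2 = 20
  d5 = d1/2 + d3*3 - d4/4 = 39
  d6 = d2/4 = 1
  d7 = d2 + d3/5 = 33/5
  d8 = 5 - d4 - d7 = -108/5
  d9 = d2*4 = 16
Walk from origin (0, 0):
  seg 1: left by d7 = 33/5 → (-33/5, 0)
  seg 2: left by d3 = 13 → (-98/5, 0)
  seg 3: left by d2 = 4 → (-118/5, 0)
  seg 4: left by d7 = 33/5 → (-151/5, 0)
  seg 5: right by d1 = 10 → (-101/5, 0)
  seg 6: up by d7 = 33/5 → (-101/5, 33/5)
  seg 7: left by d3 = 13 → (-166/5, 33/5)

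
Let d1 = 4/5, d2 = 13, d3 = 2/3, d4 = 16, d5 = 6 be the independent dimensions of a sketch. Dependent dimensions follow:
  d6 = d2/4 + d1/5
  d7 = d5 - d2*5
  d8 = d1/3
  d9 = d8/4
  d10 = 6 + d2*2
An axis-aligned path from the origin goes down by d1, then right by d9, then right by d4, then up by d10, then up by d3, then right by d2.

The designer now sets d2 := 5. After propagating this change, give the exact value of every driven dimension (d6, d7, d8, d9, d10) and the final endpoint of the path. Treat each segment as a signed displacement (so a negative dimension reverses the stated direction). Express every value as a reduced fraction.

Apply edit: d2 := 5
  d6 = d2/4 + d1/5 = 141/100
  d7 = d5 - d2*5 = -19
  d8 = d1/3 = 4/15
  d9 = d8/4 = 1/15
  d10 = 6 + d2*2 = 16
Walk from origin (0, 0):
  seg 1: down by d1 = 4/5 → (0, -4/5)
  seg 2: right by d9 = 1/15 → (1/15, -4/5)
  seg 3: right by d4 = 16 → (241/15, -4/5)
  seg 4: up by d10 = 16 → (241/15, 76/5)
  seg 5: up by d3 = 2/3 → (241/15, 238/15)
  seg 6: right by d2 = 5 → (316/15, 238/15)

d6 = 141/100
d7 = -19
d8 = 4/15
d9 = 1/15
d10 = 16
endpoint = (316/15, 238/15)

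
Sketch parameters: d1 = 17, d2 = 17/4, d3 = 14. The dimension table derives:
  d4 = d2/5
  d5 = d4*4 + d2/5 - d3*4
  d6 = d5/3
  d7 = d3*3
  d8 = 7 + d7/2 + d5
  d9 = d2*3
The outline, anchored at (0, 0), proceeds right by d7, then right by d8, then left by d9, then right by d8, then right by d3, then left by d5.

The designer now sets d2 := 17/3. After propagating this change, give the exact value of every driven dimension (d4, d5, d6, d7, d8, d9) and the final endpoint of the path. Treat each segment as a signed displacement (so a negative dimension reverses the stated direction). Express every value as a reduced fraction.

Apply edit: d2 := 17/3
  d4 = d2/5 = 17/15
  d5 = d4*4 + d2/5 - d3*4 = -151/3
  d6 = d5/3 = -151/9
  d7 = d3*3 = 42
  d8 = 7 + d7/2 + d5 = -67/3
  d9 = d2*3 = 17
Walk from origin (0, 0):
  seg 1: right by d7 = 42 → (42, 0)
  seg 2: right by d8 = -67/3 → (59/3, 0)
  seg 3: left by d9 = 17 → (8/3, 0)
  seg 4: right by d8 = -67/3 → (-59/3, 0)
  seg 5: right by d3 = 14 → (-17/3, 0)
  seg 6: left by d5 = -151/3 → (134/3, 0)

d4 = 17/15
d5 = -151/3
d6 = -151/9
d7 = 42
d8 = -67/3
d9 = 17
endpoint = (134/3, 0)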